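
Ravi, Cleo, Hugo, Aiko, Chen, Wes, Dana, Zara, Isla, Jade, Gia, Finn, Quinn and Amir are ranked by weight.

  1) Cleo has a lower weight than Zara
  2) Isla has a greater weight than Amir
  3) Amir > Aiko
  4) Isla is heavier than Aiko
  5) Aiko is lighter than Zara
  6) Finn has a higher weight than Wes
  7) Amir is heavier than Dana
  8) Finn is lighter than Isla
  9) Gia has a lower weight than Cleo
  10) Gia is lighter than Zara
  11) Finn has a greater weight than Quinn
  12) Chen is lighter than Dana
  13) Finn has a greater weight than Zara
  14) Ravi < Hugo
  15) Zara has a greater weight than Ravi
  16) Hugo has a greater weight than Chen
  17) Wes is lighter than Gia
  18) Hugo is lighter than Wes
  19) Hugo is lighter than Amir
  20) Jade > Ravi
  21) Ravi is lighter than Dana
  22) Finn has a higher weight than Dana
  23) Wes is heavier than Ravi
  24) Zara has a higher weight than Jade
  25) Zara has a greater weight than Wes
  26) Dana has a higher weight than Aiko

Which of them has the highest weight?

Isla

Chaining downward from Isla: directly below it, Aiko, Amir, Finn; then Hugo, Wes, Dana, Quinn, Zara; then Ravi, Chen, Gia, Cleo, Jade.
That covers every other element, and nothing is given above Isla, so Isla is the highest weight.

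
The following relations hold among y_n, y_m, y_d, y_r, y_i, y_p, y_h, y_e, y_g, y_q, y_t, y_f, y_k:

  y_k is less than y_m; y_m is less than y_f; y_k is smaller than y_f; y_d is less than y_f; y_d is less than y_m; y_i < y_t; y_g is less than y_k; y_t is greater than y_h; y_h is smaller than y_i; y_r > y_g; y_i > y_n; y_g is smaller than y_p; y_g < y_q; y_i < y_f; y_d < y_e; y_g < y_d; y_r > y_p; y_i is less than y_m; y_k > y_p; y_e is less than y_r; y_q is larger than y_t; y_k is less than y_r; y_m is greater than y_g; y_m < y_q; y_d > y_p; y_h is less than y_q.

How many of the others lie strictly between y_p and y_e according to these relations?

Chaining upward from y_p reaches: y_k, y_d, y_m, y_f, y_r, y_q.
Chaining downward from y_e reaches: y_g, y_d.
Strictly between y_p and y_e are those in both lists: y_d — 1 element.

1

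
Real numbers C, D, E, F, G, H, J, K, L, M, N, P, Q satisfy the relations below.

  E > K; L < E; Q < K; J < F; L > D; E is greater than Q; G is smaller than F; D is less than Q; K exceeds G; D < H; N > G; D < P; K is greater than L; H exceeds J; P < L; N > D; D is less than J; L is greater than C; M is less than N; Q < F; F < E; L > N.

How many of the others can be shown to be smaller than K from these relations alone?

Directly below K: Q, G, L.
One step further: D, C, P, N (7 so far).
One step further: M (8 so far).
No other element is forced below K by the given relations, so the count is 8.

8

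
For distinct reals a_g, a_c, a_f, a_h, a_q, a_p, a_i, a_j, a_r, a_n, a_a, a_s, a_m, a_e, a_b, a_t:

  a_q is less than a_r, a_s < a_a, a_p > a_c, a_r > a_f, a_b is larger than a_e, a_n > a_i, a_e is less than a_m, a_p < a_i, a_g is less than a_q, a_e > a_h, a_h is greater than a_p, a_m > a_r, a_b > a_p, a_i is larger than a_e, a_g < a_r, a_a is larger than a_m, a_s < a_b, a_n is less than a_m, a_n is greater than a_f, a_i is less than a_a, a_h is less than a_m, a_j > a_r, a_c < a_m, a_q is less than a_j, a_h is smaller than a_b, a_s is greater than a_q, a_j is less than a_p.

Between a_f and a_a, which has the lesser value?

a_f < a_r and a_r < a_j give a_f < a_j.
Then a_j < a_p extends the chain to a_p.
Then a_p < a_h extends the chain to a_h.
With a_h < a_e: a_f < a_r < a_j < a_p < a_h < a_e.
Then a_e < a_i extends the chain to a_i.
With a_i < a_n: a_f < a_r < a_j < a_p < a_h < a_e < a_i < a_n.
With a_n < a_m: a_f < a_r < a_j < a_p < a_h < a_e < a_i < a_n < a_m.
Then a_m < a_a extends the chain to a_a.
So a_f < a_a; a_f is the smaller of the two.

a_f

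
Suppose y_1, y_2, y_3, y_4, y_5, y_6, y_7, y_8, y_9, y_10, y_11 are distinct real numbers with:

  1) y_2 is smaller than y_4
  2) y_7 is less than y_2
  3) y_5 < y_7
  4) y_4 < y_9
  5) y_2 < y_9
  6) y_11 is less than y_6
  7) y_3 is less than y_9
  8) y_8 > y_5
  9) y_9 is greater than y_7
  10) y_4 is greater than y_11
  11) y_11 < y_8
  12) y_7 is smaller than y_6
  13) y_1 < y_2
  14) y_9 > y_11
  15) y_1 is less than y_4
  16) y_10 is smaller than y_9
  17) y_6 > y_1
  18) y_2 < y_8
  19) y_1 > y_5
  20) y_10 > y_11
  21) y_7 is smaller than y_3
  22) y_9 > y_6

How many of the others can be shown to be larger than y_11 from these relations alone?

5

From y_11 the given relations immediately reach y_10, y_6, y_4, y_9, y_8.
No other element is forced above y_11 by the given relations, so the count is 5.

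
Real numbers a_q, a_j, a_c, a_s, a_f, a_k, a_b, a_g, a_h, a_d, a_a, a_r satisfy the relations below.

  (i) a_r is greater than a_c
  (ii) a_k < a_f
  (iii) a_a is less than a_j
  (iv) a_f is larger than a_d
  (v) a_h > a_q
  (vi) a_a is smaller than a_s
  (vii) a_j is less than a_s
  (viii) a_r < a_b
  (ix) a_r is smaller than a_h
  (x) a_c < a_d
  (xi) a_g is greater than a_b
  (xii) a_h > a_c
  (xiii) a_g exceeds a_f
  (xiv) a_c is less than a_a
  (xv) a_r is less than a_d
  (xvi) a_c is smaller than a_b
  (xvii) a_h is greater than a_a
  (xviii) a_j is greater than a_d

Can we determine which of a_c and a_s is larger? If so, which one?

a_s

Chaining the given relations: a_c < a_r < a_d < a_j < a_s.
So a_s is larger.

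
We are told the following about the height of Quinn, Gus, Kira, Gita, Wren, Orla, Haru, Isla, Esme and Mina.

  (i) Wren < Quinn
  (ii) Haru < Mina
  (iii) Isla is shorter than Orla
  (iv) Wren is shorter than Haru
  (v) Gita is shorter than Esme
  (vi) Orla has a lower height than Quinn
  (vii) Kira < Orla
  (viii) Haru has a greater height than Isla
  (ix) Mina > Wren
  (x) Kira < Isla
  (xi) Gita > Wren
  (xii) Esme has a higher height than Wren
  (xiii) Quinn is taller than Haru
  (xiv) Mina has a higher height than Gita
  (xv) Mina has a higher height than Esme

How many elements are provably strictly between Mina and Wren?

3

The relations place Wren below Mina. An element lies strictly between them when it is forced above Wren and also forced below Mina.
Above Wren: {Gita, Haru, Quinn, Esme}. Below Mina: {Gita, Kira, Isla, Haru, Esme}.
Intersection: {Gita, Haru, Esme} — 3.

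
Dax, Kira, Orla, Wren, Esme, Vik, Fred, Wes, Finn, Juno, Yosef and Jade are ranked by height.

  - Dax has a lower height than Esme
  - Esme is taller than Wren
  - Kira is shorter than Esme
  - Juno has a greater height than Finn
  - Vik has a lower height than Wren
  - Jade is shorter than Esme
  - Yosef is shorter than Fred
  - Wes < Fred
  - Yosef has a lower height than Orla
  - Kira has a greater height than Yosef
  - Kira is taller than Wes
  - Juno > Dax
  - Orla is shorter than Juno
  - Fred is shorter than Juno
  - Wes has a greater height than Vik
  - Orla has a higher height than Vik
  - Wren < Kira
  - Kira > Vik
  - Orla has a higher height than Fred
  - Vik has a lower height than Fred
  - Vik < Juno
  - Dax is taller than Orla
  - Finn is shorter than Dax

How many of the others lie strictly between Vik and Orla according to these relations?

2

The relations place Vik below Orla. An element lies strictly between them when it is forced above Vik and also forced below Orla.
Above Vik: {Wes, Wren, Kira, Fred, Dax, Juno, Esme}. Below Orla: {Wes, Yosef, Fred}.
Intersection: {Wes, Fred} — 2.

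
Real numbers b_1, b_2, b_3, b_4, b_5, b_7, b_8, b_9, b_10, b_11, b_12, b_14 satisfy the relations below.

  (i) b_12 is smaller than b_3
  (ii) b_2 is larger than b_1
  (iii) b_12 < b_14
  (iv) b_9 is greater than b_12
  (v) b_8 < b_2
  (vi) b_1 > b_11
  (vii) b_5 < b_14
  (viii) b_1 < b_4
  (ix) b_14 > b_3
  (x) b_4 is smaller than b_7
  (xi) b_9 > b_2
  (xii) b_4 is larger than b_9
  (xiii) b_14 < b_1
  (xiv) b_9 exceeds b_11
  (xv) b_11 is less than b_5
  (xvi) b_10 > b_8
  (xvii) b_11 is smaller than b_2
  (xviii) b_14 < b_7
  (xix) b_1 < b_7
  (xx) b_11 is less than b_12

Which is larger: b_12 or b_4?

Link the given pairs in sequence: b_12 < b_3; b_3 < b_14; b_14 < b_1; b_1 < b_2; b_2 < b_9; b_9 < b_4.
Together: b_12 < b_3 < b_14 < b_1 < b_2 < b_9 < b_4.
So b_12 < b_4; b_4 is the larger of the two.

b_4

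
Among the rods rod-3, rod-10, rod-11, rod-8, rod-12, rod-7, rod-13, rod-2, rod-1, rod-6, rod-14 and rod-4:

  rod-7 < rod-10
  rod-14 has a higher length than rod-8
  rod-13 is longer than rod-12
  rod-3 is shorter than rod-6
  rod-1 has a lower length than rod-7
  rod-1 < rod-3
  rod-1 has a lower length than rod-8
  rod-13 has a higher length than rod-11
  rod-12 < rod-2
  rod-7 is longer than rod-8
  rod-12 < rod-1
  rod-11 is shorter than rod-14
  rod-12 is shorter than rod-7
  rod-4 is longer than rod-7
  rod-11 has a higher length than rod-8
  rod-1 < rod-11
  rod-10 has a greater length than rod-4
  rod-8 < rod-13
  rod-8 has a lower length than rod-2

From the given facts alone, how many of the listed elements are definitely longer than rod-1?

10

Directly above rod-1: rod-8, rod-7, rod-11, rod-3.
One step further: rod-4, rod-6, rod-14, rod-13, rod-10, rod-2 (10 so far).
No other element is forced above rod-1 by the given relations, so the count is 10.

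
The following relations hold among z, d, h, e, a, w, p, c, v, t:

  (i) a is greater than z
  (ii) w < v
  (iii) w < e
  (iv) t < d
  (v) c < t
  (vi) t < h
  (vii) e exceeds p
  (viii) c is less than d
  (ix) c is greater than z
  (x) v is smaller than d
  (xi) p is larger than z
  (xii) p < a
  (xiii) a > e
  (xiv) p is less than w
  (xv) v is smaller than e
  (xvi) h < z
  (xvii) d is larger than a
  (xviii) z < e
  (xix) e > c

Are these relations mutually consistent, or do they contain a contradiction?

Chaining the given relations yields c < t < h < z, so c < z. But one relation states z < c. These cannot both hold.

inconsistent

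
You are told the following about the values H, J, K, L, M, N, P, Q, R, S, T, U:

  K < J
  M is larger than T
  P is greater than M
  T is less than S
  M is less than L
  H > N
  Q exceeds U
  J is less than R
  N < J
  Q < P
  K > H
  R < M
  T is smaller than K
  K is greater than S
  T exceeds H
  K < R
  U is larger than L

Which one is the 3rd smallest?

Chaining the given pairs: N < H < T < S < K < J < R < M < L < U < Q < P.
Counting 3 from the smallest end gives T.

T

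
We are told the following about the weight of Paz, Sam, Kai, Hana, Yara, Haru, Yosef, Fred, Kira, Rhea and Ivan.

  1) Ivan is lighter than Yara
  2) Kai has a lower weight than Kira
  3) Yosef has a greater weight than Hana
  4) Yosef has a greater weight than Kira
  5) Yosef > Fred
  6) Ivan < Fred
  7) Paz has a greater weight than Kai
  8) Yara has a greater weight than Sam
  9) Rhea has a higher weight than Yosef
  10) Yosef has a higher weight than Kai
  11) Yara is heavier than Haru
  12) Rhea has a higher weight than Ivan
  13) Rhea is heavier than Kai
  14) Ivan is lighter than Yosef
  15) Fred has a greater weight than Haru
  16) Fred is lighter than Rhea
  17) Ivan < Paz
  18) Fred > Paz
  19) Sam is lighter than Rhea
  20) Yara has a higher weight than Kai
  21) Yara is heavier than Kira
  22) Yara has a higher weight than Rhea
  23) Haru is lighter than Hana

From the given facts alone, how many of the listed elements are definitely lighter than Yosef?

The elements the relations force below Yosef are Ivan, Haru, Kai, Kira, Hana, Paz, Fred — no chain reaches any other.
That is 7.

7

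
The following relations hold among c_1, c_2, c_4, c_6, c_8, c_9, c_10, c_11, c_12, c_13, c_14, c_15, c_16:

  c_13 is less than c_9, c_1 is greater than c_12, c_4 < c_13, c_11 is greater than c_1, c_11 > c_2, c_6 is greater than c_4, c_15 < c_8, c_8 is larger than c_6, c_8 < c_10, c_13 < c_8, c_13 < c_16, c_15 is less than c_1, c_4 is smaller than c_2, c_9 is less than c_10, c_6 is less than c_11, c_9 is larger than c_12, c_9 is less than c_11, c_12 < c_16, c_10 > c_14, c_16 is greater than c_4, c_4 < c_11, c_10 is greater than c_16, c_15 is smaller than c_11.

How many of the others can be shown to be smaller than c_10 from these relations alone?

Directly below c_10: c_8, c_14, c_16, c_9.
One step further: c_15, c_4, c_12, c_6, c_13 (9 so far).
No other element is forced below c_10 by the given relations, so the count is 9.

9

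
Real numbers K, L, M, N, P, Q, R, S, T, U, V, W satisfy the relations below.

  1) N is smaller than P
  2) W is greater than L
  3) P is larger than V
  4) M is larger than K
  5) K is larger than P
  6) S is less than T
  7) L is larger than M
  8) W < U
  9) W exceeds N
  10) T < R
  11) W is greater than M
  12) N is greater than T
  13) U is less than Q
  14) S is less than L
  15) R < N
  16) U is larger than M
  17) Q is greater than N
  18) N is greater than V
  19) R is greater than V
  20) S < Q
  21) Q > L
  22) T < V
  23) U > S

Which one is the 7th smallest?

K

Chaining the given pairs: S < T < V < R < N < P < K < M < L < W < U < Q.
The 7th smallest is K.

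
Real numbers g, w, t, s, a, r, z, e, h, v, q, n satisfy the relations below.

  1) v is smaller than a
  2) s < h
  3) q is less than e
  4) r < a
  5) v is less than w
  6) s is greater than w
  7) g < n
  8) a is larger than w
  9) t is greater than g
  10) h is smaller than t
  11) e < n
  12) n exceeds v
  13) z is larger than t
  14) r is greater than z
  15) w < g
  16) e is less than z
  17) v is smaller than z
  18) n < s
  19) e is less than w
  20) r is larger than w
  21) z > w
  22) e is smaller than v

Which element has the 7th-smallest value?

s

Chaining the given pairs: q < e < v < w < g < n < s < h < t < z < r < a.
Counting 7 from the smallest end gives s.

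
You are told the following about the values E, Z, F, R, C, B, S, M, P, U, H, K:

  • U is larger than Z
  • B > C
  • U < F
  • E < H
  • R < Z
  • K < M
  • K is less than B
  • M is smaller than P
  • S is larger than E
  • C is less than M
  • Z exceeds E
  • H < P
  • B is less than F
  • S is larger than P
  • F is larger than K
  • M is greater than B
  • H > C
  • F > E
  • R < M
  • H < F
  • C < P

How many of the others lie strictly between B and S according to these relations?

2

Chaining upward from B reaches: M, P, F.
Chaining downward from S reaches: C, R, K, E, H, M, P.
Strictly between B and S are those in both lists: M, P — 2 elements.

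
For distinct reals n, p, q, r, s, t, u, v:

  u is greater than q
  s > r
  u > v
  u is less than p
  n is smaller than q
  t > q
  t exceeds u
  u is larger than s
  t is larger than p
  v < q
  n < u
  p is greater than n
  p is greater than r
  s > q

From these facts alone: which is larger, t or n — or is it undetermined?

t

n < q and q < u give n < u.
With u < p: n < q < u < p.
With p < t: n < q < u < p < t.
So t is larger.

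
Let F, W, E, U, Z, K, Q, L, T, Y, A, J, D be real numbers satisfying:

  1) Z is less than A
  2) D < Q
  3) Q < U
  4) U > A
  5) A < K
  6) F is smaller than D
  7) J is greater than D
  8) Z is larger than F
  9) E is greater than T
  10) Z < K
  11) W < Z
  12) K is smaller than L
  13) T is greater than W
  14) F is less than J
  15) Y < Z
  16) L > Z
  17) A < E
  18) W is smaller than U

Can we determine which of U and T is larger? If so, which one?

Following every chain through T: above T we get E; below T we get W.
U is not reached, and no chain runs the other way from U to T.
So the given relations leave the order of T and U undetermined.

undetermined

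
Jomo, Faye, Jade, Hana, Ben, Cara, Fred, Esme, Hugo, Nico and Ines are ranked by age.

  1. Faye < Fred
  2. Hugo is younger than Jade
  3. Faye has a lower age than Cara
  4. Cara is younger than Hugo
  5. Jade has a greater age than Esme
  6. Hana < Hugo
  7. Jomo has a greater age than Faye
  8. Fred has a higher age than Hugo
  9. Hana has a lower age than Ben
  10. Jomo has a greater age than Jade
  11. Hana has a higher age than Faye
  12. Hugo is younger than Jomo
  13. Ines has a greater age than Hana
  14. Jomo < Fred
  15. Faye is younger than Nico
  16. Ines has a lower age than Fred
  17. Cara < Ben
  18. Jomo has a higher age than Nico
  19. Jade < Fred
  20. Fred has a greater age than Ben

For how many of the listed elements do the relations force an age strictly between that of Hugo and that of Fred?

Chaining upward from Hugo reaches: Jade, Jomo.
Chaining downward from Fred reaches: Faye, Hana, Cara, Ines, Esme, Nico, Ben, Jade, Jomo.
Strictly between Hugo and Fred are those in both lists: Jade, Jomo — 2 elements.

2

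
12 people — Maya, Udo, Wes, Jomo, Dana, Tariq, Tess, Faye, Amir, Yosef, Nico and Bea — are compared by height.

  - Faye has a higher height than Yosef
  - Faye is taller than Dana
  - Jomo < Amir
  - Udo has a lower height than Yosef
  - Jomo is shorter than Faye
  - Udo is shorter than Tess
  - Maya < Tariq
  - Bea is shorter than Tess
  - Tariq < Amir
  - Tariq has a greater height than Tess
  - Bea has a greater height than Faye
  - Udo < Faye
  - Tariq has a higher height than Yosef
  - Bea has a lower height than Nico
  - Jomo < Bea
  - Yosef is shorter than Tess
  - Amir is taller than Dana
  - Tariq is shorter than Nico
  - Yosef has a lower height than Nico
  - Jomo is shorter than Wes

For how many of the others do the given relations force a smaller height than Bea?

5

The elements the relations force below Bea are Udo, Jomo, Dana, Yosef, Faye — no chain reaches any other.
That is 5.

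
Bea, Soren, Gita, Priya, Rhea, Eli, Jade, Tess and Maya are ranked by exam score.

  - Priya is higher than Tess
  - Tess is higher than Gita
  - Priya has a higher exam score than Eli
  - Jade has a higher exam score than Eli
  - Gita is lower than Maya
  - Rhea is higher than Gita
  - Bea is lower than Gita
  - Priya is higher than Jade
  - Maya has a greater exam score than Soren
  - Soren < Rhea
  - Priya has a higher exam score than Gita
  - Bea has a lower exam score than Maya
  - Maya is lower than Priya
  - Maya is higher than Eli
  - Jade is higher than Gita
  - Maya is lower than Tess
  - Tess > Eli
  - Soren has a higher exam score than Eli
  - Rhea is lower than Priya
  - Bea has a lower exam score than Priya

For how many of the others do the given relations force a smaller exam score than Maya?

The elements the relations force below Maya are Eli, Bea, Soren, Gita — no chain reaches any other.
That is 4.

4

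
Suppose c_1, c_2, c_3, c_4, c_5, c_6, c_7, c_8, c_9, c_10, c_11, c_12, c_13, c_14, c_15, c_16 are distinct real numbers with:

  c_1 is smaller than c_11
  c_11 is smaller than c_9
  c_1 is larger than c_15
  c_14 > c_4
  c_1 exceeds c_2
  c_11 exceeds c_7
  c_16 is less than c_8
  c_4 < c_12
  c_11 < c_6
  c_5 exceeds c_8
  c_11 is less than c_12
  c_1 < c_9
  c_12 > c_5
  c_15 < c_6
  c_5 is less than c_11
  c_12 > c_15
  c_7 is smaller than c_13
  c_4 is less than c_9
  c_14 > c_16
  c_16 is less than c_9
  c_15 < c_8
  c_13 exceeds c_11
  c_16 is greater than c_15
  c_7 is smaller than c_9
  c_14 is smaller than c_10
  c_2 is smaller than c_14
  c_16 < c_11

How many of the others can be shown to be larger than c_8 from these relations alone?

The elements the relations force above c_8 are c_5, c_11, c_6, c_13, c_12, c_9 — no chain reaches any other.
That is 6.

6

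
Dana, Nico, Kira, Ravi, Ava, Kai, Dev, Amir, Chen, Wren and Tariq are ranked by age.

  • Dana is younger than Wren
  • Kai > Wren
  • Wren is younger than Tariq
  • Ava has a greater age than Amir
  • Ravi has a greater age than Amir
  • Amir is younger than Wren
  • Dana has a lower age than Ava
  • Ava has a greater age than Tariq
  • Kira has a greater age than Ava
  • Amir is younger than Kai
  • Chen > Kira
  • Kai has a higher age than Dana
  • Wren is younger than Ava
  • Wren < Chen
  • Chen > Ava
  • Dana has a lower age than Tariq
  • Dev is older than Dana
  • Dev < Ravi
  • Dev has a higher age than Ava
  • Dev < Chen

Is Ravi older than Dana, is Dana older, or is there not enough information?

Dana < Wren and Wren < Tariq give Dana < Tariq.
Then Tariq < Ava extends the chain to Ava.
Then Ava < Dev extends the chain to Dev.
Then Dev < Ravi extends the chain to Ravi.
So Ravi is older.

Ravi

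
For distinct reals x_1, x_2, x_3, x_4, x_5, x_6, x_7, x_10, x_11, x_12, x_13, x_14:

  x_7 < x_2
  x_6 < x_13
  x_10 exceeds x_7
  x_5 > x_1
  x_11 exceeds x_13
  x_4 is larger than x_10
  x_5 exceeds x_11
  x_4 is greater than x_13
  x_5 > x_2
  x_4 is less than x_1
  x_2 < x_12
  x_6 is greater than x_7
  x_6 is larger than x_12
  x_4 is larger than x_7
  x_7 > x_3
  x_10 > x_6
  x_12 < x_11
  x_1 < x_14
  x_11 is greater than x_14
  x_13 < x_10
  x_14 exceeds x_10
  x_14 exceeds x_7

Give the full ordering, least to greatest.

The consecutive links are each given: x_3 < x_7; x_7 < x_2; x_2 < x_12; x_12 < x_6; x_6 < x_13; x_13 < x_10; x_10 < x_4; x_4 < x_1; x_1 < x_14; x_14 < x_11; x_11 < x_5.

x_3 < x_7 < x_2 < x_12 < x_6 < x_13 < x_10 < x_4 < x_1 < x_14 < x_11 < x_5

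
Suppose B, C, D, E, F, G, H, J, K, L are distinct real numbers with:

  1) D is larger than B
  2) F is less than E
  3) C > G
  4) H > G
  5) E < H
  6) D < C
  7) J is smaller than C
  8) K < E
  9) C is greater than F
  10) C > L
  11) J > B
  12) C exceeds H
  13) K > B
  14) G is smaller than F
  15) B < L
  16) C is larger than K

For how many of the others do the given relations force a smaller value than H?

The elements the relations force below H are B, G, K, F, E — no chain reaches any other.
That is 5.

5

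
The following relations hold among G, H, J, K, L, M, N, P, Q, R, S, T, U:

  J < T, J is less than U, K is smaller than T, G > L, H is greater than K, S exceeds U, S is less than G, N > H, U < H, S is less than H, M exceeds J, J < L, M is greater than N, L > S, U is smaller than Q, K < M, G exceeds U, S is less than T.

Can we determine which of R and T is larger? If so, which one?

Following every chain through R: nothing is chained to R.
T is not reached, and no chain runs the other way from T to R.
So the given relations leave the order of R and T undetermined.

undetermined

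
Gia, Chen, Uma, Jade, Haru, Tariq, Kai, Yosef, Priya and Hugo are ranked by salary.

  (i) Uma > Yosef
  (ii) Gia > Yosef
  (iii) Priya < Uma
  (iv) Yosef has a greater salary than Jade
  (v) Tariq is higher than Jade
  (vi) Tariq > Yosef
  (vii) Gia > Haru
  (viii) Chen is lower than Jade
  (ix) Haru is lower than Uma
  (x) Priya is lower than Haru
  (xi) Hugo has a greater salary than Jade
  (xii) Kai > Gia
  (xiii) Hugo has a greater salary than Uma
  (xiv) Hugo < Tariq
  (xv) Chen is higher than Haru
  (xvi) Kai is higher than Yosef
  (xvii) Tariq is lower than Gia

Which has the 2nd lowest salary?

Haru

Chaining the given pairs: Priya < Haru < Chen < Jade < Yosef < Uma < Hugo < Tariq < Gia < Kai.
The 2nd smallest is Haru.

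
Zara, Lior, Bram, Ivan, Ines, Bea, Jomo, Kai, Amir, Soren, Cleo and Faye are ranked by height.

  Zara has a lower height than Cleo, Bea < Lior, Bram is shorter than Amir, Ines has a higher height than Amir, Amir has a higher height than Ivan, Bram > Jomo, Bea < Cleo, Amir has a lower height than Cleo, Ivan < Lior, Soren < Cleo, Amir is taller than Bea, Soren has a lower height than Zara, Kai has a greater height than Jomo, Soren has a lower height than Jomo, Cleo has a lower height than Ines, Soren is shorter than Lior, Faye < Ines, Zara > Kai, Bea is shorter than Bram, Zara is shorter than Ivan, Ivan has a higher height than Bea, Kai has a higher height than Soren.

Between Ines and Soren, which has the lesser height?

Soren

Link the given pairs in sequence: Soren < Jomo; Jomo < Kai; Kai < Zara; Zara < Ivan; Ivan < Amir; Amir < Cleo; Cleo < Ines.
Together: Soren < Jomo < Kai < Zara < Ivan < Amir < Cleo < Ines.
So Soren < Ines; Soren is the shorter of the two.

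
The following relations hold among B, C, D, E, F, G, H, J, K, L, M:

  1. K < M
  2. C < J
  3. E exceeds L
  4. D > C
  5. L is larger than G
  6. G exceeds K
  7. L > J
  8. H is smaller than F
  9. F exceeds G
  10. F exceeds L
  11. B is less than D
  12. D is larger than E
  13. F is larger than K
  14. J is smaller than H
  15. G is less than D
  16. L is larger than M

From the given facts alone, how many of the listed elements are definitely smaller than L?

5

From L the given relations immediately reach G, J, M.
From those, K, C — 5 in total.
No other element is forced below L by the given relations, so the count is 5.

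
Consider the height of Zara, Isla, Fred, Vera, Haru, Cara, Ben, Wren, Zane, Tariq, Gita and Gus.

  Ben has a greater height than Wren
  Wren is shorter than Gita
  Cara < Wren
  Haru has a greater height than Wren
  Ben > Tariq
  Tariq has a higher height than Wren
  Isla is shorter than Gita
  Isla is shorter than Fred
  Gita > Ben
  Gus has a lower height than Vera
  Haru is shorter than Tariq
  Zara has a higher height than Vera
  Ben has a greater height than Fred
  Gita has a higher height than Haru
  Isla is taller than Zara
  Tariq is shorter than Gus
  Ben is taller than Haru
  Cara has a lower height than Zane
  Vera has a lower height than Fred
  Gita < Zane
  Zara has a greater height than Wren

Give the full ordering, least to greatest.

Nothing is placed below Cara, so it is least; from there Cara < Wren; Wren < Haru; Haru < Tariq; Tariq < Gus; Gus < Vera; Vera < Zara; Zara < Isla; Isla < Fred; Fred < Ben; Ben < Gita; Gita < Zane, each given directly.

Cara < Wren < Haru < Tariq < Gus < Vera < Zara < Isla < Fred < Ben < Gita < Zane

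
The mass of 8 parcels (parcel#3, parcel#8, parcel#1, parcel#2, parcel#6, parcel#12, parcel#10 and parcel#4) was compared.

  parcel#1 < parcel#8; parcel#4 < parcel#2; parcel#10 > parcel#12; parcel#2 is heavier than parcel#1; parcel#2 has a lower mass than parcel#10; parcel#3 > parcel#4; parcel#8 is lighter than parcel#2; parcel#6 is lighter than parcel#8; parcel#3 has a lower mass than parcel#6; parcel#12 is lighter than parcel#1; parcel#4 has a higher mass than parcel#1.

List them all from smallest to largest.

Nothing is placed below parcel#12, so it is least; from there parcel#12 < parcel#1; parcel#1 < parcel#4; parcel#4 < parcel#3; parcel#3 < parcel#6; parcel#6 < parcel#8; parcel#8 < parcel#2; parcel#2 < parcel#10, each given directly.

parcel#12 < parcel#1 < parcel#4 < parcel#3 < parcel#6 < parcel#8 < parcel#2 < parcel#10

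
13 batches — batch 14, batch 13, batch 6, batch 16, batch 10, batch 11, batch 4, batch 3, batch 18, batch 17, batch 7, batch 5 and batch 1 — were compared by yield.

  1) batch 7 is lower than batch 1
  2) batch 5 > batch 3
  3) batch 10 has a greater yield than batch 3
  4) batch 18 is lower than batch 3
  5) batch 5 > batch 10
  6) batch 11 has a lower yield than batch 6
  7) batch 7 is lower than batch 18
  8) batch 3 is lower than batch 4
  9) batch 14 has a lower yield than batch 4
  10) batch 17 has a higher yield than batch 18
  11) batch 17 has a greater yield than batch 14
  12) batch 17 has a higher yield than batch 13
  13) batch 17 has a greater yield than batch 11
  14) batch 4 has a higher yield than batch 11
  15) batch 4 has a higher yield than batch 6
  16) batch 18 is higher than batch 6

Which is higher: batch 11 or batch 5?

batch 5

batch 11 < batch 6 < batch 18 < batch 3 < batch 10 < batch 5, by transitivity through batch 6, batch 18, batch 3, batch 10.
So batch 11 < batch 5; batch 5 is the higher of the two.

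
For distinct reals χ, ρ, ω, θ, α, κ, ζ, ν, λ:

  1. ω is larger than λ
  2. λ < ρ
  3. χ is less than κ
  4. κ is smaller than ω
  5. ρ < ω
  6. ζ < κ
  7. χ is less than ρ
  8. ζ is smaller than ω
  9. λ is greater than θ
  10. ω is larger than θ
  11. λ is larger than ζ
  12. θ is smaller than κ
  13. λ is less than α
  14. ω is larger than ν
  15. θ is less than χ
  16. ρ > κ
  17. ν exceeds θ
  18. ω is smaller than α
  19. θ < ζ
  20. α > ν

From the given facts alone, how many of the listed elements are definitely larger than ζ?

5

From ζ the given relations immediately reach κ, λ, ω.
From those, ρ, α — 5 in total.
No other element is forced above ζ by the given relations, so the count is 5.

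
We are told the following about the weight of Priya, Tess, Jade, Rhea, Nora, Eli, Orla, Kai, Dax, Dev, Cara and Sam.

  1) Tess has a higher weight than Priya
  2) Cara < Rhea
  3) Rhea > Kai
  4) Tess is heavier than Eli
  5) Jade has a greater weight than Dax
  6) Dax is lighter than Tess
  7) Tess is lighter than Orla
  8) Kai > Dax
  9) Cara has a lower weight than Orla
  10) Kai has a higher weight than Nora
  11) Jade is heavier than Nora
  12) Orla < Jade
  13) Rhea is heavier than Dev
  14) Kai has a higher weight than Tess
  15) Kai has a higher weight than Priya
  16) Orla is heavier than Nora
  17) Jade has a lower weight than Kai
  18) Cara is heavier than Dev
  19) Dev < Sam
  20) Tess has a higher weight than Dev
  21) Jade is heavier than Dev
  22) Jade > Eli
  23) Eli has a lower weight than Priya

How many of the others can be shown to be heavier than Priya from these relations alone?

From Priya the given relations immediately reach Tess, Kai.
From those, Orla, Rhea — 4 in total.
From those, Jade — 5 in total.
No other element is forced above Priya by the given relations, so the count is 5.

5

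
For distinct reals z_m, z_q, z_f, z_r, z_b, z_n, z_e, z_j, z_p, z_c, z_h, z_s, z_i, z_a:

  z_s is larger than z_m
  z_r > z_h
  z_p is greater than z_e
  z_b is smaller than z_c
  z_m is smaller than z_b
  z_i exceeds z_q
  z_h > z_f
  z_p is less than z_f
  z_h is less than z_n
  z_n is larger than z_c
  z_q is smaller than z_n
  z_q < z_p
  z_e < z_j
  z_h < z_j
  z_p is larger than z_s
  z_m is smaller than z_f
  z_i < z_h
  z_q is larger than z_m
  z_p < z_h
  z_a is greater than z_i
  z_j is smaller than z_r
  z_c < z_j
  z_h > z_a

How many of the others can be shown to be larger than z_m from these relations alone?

12

The elements the relations force above z_m are z_q, z_s, z_i, z_p, z_b, z_c, z_f, z_a, z_h, z_n, z_j, z_r — no chain reaches any other.
That is 12.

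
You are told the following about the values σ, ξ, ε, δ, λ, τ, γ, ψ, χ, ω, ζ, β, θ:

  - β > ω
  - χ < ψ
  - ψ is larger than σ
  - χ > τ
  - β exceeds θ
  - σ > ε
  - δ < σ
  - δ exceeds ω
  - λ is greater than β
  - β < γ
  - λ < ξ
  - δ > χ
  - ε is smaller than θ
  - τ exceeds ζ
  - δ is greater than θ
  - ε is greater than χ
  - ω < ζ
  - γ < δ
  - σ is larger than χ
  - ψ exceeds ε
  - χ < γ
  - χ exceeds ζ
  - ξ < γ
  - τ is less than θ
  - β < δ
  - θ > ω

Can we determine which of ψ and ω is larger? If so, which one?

ψ

Chaining the given relations: ω < ζ < τ < χ < ε < θ < β < λ < ξ < γ < δ < σ < ψ.
So ψ is larger.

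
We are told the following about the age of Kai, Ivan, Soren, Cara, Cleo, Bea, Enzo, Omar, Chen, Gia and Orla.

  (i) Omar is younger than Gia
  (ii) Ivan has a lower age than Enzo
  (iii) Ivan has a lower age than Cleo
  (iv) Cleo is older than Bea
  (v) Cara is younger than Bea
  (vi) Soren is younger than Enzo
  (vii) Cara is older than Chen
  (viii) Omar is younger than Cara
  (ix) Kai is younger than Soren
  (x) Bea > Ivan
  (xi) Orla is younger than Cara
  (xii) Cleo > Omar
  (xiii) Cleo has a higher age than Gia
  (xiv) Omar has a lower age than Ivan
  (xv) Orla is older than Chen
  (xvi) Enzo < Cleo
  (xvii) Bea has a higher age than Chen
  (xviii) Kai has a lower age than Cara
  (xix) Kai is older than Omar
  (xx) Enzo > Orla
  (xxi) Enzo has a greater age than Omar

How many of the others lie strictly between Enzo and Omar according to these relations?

3

The relations place Omar below Enzo. An element lies strictly between them when it is forced above Omar and also forced below Enzo.
Above Omar: {Kai, Soren, Gia, Ivan, Cara, Bea, Cleo}. Below Enzo: {Chen, Kai, Soren, Orla, Ivan}.
Intersection: {Kai, Soren, Ivan} — 3.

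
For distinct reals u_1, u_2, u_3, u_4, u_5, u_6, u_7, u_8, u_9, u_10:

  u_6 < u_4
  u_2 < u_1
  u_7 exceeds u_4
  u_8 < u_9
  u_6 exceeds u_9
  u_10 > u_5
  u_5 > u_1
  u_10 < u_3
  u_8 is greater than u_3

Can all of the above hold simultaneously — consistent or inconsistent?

consistent

The single ordering u_2 < u_1 < u_5 < u_10 < u_3 < u_8 < u_9 < u_6 < u_4 < u_7 satisfies every listed relation, so no contradiction arises.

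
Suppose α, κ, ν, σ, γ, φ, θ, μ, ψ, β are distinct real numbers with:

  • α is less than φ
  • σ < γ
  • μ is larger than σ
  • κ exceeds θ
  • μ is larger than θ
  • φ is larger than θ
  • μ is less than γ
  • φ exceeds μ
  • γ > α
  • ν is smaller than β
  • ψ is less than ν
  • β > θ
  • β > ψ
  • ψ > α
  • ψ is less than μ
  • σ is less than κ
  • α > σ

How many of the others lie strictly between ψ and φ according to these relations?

1

The relations place ψ below φ. An element lies strictly between them when it is forced above ψ and also forced below φ.
Above ψ: {μ, ν, γ, β}. Below φ: {θ, σ, α, μ}.
Intersection: {μ} — 1.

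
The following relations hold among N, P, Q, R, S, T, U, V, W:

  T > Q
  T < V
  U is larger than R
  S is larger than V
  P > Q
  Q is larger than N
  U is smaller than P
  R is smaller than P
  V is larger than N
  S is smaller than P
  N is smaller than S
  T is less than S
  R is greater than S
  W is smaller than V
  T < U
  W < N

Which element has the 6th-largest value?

T

The consecutive relations fix a unique order: W < N < Q < T < V < S < R < U < P.
The 6th largest is T.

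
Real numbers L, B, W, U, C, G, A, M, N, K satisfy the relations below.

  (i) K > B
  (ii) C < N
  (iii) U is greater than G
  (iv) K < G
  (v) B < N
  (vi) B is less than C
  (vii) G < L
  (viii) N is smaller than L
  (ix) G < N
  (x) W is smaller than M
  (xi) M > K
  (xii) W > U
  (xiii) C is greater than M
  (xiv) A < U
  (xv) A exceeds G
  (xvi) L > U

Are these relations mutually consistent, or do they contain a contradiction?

Every relation is compatible with B < K < G < A < U < W < M < C < N < L; the set is consistent.

consistent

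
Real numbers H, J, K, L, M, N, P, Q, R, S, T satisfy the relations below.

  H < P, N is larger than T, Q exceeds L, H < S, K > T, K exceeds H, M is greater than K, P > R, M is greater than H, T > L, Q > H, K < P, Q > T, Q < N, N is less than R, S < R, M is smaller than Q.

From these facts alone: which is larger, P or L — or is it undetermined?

The relevant relations are L < T; T < K; K < M; M < Q; Q < N; N < R; R < P.
Together: L < T < K < M < Q < N < R < P.
So P is larger.

P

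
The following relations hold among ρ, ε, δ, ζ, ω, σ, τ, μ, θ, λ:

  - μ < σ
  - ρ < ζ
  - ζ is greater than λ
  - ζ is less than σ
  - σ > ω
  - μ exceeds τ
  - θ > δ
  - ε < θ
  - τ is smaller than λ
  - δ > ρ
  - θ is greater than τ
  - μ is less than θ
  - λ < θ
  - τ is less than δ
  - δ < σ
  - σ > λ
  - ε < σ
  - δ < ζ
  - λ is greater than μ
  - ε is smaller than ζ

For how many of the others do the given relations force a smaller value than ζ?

6

Directly below ζ: ρ, δ, ε, λ.
One step further: τ, μ (6 so far).
Nothing else is reachable below ζ; 6 in all.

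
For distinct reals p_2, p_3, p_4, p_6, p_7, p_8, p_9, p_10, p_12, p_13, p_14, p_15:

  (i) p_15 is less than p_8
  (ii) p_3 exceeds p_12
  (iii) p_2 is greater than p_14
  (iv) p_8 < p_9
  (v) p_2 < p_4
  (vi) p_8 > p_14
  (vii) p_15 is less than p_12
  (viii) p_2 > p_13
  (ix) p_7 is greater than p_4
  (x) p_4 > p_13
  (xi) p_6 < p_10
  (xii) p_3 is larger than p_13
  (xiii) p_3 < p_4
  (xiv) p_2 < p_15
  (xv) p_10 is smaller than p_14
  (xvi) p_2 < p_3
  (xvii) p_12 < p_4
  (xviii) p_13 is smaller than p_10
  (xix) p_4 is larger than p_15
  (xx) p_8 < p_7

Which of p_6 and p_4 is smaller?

The relevant relations are p_6 < p_10; p_10 < p_14; p_14 < p_2; p_2 < p_15; p_15 < p_12; p_12 < p_3; p_3 < p_4.
Chaining these gives p_6 < p_10 < p_14 < p_2 < p_15 < p_12 < p_3 < p_4.
So p_6 < p_4; p_6 is the smaller of the two.

p_6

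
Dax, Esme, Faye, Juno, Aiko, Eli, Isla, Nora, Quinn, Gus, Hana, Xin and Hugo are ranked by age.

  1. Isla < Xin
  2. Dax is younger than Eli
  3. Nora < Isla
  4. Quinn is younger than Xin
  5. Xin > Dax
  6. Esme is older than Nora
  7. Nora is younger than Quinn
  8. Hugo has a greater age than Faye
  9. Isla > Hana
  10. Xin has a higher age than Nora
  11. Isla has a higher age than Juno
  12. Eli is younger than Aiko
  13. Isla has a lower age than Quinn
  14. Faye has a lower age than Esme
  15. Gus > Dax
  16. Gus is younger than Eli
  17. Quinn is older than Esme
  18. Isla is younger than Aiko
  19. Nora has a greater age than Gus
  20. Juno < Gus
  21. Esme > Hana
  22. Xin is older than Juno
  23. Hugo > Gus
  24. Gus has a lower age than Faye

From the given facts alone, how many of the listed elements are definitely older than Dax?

10

From Dax the given relations immediately reach Gus, Xin, Eli.
From those, Nora, Faye, Hugo, Aiko — 7 in total.
From those, Isla, Esme, Quinn — 10 in total.
Nothing else is reachable above Dax; 10 in all.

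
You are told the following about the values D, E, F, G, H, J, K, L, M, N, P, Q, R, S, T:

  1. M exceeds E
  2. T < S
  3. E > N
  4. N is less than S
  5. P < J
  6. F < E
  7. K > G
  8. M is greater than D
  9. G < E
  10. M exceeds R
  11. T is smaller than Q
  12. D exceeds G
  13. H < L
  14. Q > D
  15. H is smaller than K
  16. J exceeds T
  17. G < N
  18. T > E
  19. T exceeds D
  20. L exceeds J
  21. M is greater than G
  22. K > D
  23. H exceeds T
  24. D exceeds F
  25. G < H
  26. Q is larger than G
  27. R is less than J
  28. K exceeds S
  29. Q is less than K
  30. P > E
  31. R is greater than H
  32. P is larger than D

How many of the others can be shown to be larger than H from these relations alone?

5

Directly above H: R, K, L.
One step further: M, J (5 so far).
No other element is forced above H by the given relations, so the count is 5.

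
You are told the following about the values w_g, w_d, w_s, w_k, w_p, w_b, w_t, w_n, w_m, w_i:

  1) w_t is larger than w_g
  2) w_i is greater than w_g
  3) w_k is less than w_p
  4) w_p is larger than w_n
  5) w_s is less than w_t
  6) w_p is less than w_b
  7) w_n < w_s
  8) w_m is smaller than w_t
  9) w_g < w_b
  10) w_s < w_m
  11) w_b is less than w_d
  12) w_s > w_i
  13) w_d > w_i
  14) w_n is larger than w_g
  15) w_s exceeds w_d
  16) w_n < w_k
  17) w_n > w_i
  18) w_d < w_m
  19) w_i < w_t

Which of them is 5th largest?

Piecing the relations together gives one ordering: w_g < w_i < w_n < w_k < w_p < w_b < w_d < w_s < w_m < w_t.
Counting 5 from the largest end gives w_b.

w_b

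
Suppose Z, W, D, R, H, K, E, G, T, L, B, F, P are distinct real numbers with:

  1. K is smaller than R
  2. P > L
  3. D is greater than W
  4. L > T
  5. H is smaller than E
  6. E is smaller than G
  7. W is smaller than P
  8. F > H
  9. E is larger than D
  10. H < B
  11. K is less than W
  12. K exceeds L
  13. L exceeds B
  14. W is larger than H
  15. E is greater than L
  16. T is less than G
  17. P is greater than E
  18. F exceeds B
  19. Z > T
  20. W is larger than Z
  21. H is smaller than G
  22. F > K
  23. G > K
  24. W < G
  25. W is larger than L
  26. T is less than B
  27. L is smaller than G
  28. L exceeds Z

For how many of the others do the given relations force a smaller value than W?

Directly below W: Z, H, L, K.
One step further: T, B (6 so far).
Nothing else is reachable below W; 6 in all.

6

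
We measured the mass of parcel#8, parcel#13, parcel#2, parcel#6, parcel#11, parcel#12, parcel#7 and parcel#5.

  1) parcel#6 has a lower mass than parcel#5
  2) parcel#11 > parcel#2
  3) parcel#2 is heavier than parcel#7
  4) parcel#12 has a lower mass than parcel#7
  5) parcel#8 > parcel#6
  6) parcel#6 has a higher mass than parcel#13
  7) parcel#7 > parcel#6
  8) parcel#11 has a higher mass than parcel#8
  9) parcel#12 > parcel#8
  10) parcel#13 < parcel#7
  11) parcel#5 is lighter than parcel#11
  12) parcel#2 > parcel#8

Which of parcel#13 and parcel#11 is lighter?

Link the given pairs in sequence: parcel#13 < parcel#6; parcel#6 < parcel#8; parcel#8 < parcel#12; parcel#12 < parcel#7; parcel#7 < parcel#2; parcel#2 < parcel#11.
Chaining these gives parcel#13 < parcel#6 < parcel#8 < parcel#12 < parcel#7 < parcel#2 < parcel#11.
So parcel#13 < parcel#11; parcel#13 is the lighter of the two.

parcel#13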